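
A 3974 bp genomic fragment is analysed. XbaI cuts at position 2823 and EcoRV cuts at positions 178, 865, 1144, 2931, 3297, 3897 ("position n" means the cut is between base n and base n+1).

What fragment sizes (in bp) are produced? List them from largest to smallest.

1679, 687, 600, 366, 279, 178, 108, 77 bp

Combined cut positions (sorted): 178, 865, 1144, 2823, 2931, 3297, 3897.
Linear molecule, 7 cuts → 8 fragments:
  178 − 0 = 178 bp
  865 − 178 = 687 bp
  1144 − 865 = 279 bp
  2823 − 1144 = 1679 bp
  2931 − 2823 = 108 bp
  3297 − 2931 = 366 bp
  3897 − 3297 = 600 bp
  3974 − 3897 = 77 bp
Sorted largest to smallest: 1679, 687, 600, 366, 279, 178, 108, 77 bp.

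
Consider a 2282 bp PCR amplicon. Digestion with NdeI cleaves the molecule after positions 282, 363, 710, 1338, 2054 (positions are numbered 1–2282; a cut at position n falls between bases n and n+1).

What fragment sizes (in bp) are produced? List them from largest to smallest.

Linear molecule, 5 cuts → 6 fragments:
  282 − 0 = 282 bp
  363 − 282 = 81 bp
  710 − 363 = 347 bp
  1338 − 710 = 628 bp
  2054 − 1338 = 716 bp
  2282 − 2054 = 228 bp
Sorted largest to smallest: 716, 628, 347, 282, 228, 81 bp.

716, 628, 347, 282, 228, 81 bp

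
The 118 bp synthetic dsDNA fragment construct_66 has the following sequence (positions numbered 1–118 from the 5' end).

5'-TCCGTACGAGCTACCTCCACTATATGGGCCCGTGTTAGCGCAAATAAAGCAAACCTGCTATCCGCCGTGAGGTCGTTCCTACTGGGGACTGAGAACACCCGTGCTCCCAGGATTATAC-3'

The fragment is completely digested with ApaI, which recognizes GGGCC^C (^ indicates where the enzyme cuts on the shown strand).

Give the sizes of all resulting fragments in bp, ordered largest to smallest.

The ApaI site (GGGCCC) starts at position 26.
ApaI cuts after base 5 of each site (before the last base), so after position 30.
Linear molecule, 1 cut → 2 fragments:
  1–30 → 30 bp
  31–118 → 88 bp
Sorted largest to smallest: 88, 30 bp.

88, 30 bp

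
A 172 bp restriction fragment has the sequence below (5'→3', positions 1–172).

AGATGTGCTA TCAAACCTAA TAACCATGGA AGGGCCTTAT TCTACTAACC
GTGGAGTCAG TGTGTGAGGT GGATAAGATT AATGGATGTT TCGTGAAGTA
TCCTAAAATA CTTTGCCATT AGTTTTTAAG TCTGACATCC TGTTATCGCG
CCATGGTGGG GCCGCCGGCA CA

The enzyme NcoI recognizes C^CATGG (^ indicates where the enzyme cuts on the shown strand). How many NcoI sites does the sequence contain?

CCATGG occurs starting at positions 24, 151.
NcoI cuts at 2 sites.

2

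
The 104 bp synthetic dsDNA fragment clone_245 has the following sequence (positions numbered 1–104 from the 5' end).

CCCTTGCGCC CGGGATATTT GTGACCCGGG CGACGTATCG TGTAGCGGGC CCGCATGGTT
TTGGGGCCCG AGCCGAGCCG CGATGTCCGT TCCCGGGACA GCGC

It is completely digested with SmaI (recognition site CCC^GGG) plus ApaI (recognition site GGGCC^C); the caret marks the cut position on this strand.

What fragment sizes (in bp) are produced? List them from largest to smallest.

SmaI sites (CCCGGG) start at positions 9, 25, 92.
SmaI cuts after base 3 of each site, so after positions 11, 27, 94.
ApaI sites (GGGCCC) start at positions 47, 64.
ApaI cuts after base 5 of each site (before the last base), so after positions 51, 68.
Combined cut positions: 11, 27, 51, 68, 94.
Linear molecule, 5 cuts → 6 fragments:
  1–11 → 11 bp
  12–27 → 16 bp
  28–51 → 24 bp
  52–68 → 17 bp
  69–94 → 26 bp
  95–104 → 10 bp
Sorted largest to smallest: 26, 24, 17, 16, 11, 10 bp.

26, 24, 17, 16, 11, 10 bp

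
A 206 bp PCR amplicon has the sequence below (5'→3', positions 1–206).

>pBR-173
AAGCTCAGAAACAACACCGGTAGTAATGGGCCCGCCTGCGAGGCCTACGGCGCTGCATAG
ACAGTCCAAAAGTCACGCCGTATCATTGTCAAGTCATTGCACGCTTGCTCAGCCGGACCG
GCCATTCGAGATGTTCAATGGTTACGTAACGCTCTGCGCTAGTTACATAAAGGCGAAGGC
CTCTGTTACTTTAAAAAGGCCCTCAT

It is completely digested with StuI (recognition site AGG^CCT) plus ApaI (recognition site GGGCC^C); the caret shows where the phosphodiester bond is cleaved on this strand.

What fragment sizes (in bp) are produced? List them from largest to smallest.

StuI sites (AGGCCT) start at positions 41, 177.
StuI cuts after base 3 of each site, so after positions 43, 179.
The ApaI site (GGGCCC) starts at position 28.
ApaI cuts after base 5 of each site (before the last base), so after position 32.
Combined cut positions: 32, 43, 179.
Linear molecule, 3 cuts → 4 fragments:
  1–32 → 32 bp
  33–43 → 11 bp
  44–179 → 136 bp
  180–206 → 27 bp
Sorted largest to smallest: 136, 32, 27, 11 bp.

136, 32, 27, 11 bp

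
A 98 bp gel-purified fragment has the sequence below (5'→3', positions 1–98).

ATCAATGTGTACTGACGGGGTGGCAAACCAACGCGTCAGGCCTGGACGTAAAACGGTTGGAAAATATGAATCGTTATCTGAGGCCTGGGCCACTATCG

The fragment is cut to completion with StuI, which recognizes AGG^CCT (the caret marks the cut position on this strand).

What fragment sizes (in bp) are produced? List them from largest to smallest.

43, 40, 15 bp

StuI sites (AGGCCT) start at positions 38, 81.
StuI cuts after base 3 of each site, so after positions 40, 83.
Linear molecule, 2 cuts → 3 fragments:
  1–40 → 40 bp
  41–83 → 43 bp
  84–98 → 15 bp
Sorted largest to smallest: 43, 40, 15 bp.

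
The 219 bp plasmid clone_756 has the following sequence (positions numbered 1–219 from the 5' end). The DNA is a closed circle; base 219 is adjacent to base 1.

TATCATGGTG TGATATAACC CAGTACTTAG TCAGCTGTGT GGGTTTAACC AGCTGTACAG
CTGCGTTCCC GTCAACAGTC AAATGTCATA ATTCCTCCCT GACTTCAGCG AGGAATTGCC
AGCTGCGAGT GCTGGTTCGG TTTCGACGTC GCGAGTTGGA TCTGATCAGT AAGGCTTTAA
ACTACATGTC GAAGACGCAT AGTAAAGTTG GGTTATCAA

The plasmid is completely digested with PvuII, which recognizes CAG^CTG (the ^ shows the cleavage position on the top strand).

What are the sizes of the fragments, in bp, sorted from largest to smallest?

PvuII sites (CAGCTG) start at positions 32, 50, 58, 120.
PvuII cuts after base 3 of each site, so after positions 34, 52, 60, 122.
Circular molecule, 4 cuts → 4 fragments:
  35–52 → 18 bp
  53–60 → 8 bp
  61–122 → 62 bp
  123–219 then 1–34 → 97 + 34 = 131 bp
Sorted largest to smallest: 131, 62, 18, 8 bp.

131, 62, 18, 8 bp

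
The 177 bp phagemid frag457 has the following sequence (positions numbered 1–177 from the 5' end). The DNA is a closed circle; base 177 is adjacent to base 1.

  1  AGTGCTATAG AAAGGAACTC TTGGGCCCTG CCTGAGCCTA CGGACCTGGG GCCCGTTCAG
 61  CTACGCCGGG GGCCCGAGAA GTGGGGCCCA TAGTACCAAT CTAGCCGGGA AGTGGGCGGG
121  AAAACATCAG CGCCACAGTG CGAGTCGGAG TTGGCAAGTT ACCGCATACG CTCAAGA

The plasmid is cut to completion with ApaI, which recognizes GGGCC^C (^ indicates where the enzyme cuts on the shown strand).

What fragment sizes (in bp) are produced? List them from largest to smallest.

116, 26, 21, 14 bp

ApaI sites (GGGCCC) start at positions 23, 49, 70, 84.
ApaI cuts after base 5 of each site (before the last base), so after positions 27, 53, 74, 88.
Circular molecule, 4 cuts → 4 fragments:
  28–53 → 26 bp
  54–74 → 21 bp
  75–88 → 14 bp
  89–177 then 1–27 → 89 + 27 = 116 bp
Sorted largest to smallest: 116, 26, 21, 14 bp.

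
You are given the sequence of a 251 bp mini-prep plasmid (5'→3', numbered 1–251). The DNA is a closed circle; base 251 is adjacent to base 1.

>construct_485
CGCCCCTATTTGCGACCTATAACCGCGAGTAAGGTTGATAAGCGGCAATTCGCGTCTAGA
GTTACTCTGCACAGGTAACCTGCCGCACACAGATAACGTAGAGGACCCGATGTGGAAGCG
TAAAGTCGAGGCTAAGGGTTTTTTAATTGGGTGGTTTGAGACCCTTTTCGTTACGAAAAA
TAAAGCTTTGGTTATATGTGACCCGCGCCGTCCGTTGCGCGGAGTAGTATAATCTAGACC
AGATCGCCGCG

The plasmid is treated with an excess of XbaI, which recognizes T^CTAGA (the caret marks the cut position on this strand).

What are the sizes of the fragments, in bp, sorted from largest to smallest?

XbaI sites (TCTAGA) start at positions 55, 233.
XbaI cuts after the first base of each site, so after positions 55, 233.
Circular molecule, 2 cuts → 2 fragments:
  56–233 → 178 bp
  234–251 then 1–55 → 18 + 55 = 73 bp
Sorted largest to smallest: 178, 73 bp.

178, 73 bp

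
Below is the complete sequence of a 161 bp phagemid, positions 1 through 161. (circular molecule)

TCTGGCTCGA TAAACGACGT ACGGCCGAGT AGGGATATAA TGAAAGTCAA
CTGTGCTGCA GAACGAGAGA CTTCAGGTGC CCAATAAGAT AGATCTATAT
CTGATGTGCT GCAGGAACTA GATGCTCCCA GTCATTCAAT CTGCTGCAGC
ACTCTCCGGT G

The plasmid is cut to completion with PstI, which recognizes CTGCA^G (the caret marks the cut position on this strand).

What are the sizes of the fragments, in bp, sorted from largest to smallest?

73, 53, 35 bp

PstI sites (CTGCAG) start at positions 56, 109, 144.
PstI cuts after base 5 of each site (before the last base), so after positions 60, 113, 148.
Circular molecule, 3 cuts → 3 fragments:
  61–113 → 53 bp
  114–148 → 35 bp
  149–161 then 1–60 → 13 + 60 = 73 bp
Sorted largest to smallest: 73, 53, 35 bp.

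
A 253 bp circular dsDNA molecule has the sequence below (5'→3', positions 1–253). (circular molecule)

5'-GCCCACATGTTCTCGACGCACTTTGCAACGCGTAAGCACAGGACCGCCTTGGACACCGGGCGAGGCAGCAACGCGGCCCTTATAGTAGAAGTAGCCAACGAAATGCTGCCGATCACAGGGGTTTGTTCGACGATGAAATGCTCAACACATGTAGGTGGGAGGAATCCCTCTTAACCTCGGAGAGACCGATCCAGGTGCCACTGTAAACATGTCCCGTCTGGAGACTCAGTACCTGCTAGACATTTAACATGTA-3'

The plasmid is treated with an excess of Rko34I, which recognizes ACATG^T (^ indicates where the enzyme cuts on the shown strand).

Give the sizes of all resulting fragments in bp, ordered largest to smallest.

Rko34I sites (ACATGT) start at positions 5, 147, 207, 247.
Rko34I cuts after base 5 of each site (before the last base), so after positions 9, 151, 211, 251.
Circular molecule, 4 cuts → 4 fragments:
  10–151 → 142 bp
  152–211 → 60 bp
  212–251 → 40 bp
  252–253 then 1–9 → 2 + 9 = 11 bp
Sorted largest to smallest: 142, 60, 40, 11 bp.

142, 60, 40, 11 bp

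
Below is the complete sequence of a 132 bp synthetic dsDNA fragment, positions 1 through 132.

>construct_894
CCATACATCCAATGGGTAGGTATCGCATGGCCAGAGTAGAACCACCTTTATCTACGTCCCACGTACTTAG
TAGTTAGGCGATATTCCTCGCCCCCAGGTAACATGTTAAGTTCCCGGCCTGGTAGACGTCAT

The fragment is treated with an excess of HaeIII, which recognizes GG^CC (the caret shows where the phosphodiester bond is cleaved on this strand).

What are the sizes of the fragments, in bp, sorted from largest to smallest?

HaeIII sites (GGCC) start at positions 29, 116.
HaeIII cuts after base 2 of each site, so after positions 30, 117.
Linear molecule, 2 cuts → 3 fragments:
  1–30 → 30 bp
  31–117 → 87 bp
  118–132 → 15 bp
Sorted largest to smallest: 87, 30, 15 bp.

87, 30, 15 bp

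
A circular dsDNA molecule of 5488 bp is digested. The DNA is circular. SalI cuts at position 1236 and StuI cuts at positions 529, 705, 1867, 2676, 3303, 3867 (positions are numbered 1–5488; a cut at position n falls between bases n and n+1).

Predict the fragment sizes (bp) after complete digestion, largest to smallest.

Combined cut positions (sorted): 529, 705, 1236, 1867, 2676, 3303, 3867.
Circular molecule, 7 cuts → 7 fragments:
  705 − 529 = 176 bp
  1236 − 705 = 531 bp
  1867 − 1236 = 631 bp
  2676 − 1867 = 809 bp
  3303 − 2676 = 627 bp
  3867 − 3303 = 564 bp
  wrap: 5488 − 3867 + 529 = 2150 bp
Sorted largest to smallest: 2150, 809, 631, 627, 564, 531, 176 bp.

2150, 809, 631, 627, 564, 531, 176 bp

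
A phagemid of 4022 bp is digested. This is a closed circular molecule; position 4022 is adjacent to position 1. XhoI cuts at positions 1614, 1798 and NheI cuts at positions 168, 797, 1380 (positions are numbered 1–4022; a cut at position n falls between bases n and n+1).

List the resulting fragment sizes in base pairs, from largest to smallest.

Combined cut positions (sorted): 168, 797, 1380, 1614, 1798.
Circular molecule, 5 cuts → 5 fragments:
  797 − 168 = 629 bp
  1380 − 797 = 583 bp
  1614 − 1380 = 234 bp
  1798 − 1614 = 184 bp
  wrap: 4022 − 1798 + 168 = 2392 bp
Sorted largest to smallest: 2392, 629, 583, 234, 184 bp.

2392, 629, 583, 234, 184 bp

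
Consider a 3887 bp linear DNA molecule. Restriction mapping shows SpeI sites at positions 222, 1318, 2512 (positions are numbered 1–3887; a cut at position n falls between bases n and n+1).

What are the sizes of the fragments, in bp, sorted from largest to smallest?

1375, 1194, 1096, 222 bp

Linear molecule, 3 cuts → 4 fragments:
  222 − 0 = 222 bp
  1318 − 222 = 1096 bp
  2512 − 1318 = 1194 bp
  3887 − 2512 = 1375 bp
Sorted largest to smallest: 1375, 1194, 1096, 222 bp.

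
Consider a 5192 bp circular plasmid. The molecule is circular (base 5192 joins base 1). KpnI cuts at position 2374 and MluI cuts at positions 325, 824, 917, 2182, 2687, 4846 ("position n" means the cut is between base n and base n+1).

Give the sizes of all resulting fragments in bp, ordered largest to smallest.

Combined cut positions (sorted): 325, 824, 917, 2182, 2374, 2687, 4846.
Circular molecule, 7 cuts → 7 fragments:
  824 − 325 = 499 bp
  917 − 824 = 93 bp
  2182 − 917 = 1265 bp
  2374 − 2182 = 192 bp
  2687 − 2374 = 313 bp
  4846 − 2687 = 2159 bp
  wrap: 5192 − 4846 + 325 = 671 bp
Sorted largest to smallest: 2159, 1265, 671, 499, 313, 192, 93 bp.

2159, 1265, 671, 499, 313, 192, 93 bp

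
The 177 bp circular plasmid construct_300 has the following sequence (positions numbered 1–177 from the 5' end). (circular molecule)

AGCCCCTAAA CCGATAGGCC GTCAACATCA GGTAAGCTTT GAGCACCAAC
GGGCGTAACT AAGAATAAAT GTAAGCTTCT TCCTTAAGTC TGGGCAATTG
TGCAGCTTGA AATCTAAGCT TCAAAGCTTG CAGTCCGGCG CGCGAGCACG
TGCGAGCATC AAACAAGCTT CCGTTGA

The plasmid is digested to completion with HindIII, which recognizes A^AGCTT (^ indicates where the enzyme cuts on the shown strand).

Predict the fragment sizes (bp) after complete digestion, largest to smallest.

46, 43, 41, 39, 8 bp

HindIII sites (AAGCTT) start at positions 34, 73, 116, 124, 165.
HindIII cuts after the first base of each site, so after positions 34, 73, 116, 124, 165.
Circular molecule, 5 cuts → 5 fragments:
  35–73 → 39 bp
  74–116 → 43 bp
  117–124 → 8 bp
  125–165 → 41 bp
  166–177 then 1–34 → 12 + 34 = 46 bp
Sorted largest to smallest: 46, 43, 41, 39, 8 bp.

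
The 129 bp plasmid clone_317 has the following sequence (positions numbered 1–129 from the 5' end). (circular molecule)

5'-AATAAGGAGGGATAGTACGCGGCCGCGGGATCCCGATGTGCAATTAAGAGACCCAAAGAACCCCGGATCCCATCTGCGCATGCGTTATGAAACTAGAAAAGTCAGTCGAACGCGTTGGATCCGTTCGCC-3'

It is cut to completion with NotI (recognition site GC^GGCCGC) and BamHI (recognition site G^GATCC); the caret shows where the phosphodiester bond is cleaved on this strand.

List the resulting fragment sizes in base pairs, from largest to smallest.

The NotI site (GCGGCCGC) starts at position 19.
NotI cuts after base 2 of each site, so after position 20.
BamHI sites (GGATCC) start at positions 28, 65, 117.
BamHI cuts after the first base of each site, so after positions 28, 65, 117.
Combined cut positions: 20, 28, 65, 117.
Circular molecule, 4 cuts → 4 fragments:
  21–28 → 8 bp
  29–65 → 37 bp
  66–117 → 52 bp
  118–129 then 1–20 → 12 + 20 = 32 bp
Sorted largest to smallest: 52, 37, 32, 8 bp.

52, 37, 32, 8 bp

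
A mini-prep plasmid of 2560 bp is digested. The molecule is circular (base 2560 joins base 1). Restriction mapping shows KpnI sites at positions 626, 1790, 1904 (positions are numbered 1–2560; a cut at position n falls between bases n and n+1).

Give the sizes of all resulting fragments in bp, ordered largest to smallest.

1282, 1164, 114 bp

Circular molecule, 3 cuts → 3 fragments:
  1790 − 626 = 1164 bp
  1904 − 1790 = 114 bp
  wrap: 2560 − 1904 + 626 = 1282 bp
Sorted largest to smallest: 1282, 1164, 114 bp.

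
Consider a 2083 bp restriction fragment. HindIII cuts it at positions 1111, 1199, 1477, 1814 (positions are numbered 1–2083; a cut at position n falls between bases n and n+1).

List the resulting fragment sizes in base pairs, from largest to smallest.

1111, 337, 278, 269, 88 bp

Linear molecule, 4 cuts → 5 fragments:
  1111 − 0 = 1111 bp
  1199 − 1111 = 88 bp
  1477 − 1199 = 278 bp
  1814 − 1477 = 337 bp
  2083 − 1814 = 269 bp
Sorted largest to smallest: 1111, 337, 278, 269, 88 bp.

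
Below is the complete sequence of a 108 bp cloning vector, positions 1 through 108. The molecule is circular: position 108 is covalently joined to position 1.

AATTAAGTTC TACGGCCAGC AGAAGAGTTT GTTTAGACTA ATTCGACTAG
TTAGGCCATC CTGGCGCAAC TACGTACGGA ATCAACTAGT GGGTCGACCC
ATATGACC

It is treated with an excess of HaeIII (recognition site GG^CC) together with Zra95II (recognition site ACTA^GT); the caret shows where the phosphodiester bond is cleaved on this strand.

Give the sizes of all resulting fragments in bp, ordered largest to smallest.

HaeIII sites (GGCC) start at positions 14, 54.
HaeIII cuts after base 2 of each site, so after positions 15, 55.
Zra95II sites (ACTAGT) start at positions 46, 85.
Zra95II cuts after base 4 of each site, so after positions 49, 88.
Combined cut positions: 15, 49, 55, 88.
Circular molecule, 4 cuts → 4 fragments:
  16–49 → 34 bp
  50–55 → 6 bp
  56–88 → 33 bp
  89–108 then 1–15 → 20 + 15 = 35 bp
Sorted largest to smallest: 35, 34, 33, 6 bp.

35, 34, 33, 6 bp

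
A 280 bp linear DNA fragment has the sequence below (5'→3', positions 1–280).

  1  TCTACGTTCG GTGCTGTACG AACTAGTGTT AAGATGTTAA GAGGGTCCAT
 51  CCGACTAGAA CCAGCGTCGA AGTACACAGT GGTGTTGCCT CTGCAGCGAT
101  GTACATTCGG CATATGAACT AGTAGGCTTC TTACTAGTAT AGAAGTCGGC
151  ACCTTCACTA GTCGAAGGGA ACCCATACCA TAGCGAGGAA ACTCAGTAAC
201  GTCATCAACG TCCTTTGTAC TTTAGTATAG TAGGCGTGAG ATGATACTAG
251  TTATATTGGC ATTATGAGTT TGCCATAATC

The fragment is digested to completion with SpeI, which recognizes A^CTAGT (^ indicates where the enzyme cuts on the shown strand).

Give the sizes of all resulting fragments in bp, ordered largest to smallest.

96, 89, 34, 24, 22, 15 bp

SpeI sites (ACTAGT) start at positions 22, 118, 133, 157, 246.
SpeI cuts after the first base of each site, so after positions 22, 118, 133, 157, 246.
Linear molecule, 5 cuts → 6 fragments:
  1–22 → 22 bp
  23–118 → 96 bp
  119–133 → 15 bp
  134–157 → 24 bp
  158–246 → 89 bp
  247–280 → 34 bp
Sorted largest to smallest: 96, 89, 34, 24, 22, 15 bp.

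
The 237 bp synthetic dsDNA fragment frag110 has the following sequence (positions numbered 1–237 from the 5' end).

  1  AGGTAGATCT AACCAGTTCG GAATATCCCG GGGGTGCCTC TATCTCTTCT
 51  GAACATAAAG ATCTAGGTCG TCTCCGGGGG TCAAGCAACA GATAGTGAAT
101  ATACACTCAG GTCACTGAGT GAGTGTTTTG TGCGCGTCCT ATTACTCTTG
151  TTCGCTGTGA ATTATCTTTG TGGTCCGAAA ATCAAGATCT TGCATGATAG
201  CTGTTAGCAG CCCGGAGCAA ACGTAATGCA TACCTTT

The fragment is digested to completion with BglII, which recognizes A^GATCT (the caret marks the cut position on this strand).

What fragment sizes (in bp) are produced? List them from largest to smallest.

126, 54, 52, 5 bp

BglII sites (AGATCT) start at positions 5, 59, 185.
BglII cuts after the first base of each site, so after positions 5, 59, 185.
Linear molecule, 3 cuts → 4 fragments:
  1–5 → 5 bp
  6–59 → 54 bp
  60–185 → 126 bp
  186–237 → 52 bp
Sorted largest to smallest: 126, 54, 52, 5 bp.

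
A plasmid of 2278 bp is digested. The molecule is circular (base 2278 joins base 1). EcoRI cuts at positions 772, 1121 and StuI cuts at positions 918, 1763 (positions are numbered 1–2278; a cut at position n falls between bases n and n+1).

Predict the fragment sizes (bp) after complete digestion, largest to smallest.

1287, 642, 203, 146 bp

Combined cut positions (sorted): 772, 918, 1121, 1763.
Circular molecule, 4 cuts → 4 fragments:
  918 − 772 = 146 bp
  1121 − 918 = 203 bp
  1763 − 1121 = 642 bp
  wrap: 2278 − 1763 + 772 = 1287 bp
Sorted largest to smallest: 1287, 642, 203, 146 bp.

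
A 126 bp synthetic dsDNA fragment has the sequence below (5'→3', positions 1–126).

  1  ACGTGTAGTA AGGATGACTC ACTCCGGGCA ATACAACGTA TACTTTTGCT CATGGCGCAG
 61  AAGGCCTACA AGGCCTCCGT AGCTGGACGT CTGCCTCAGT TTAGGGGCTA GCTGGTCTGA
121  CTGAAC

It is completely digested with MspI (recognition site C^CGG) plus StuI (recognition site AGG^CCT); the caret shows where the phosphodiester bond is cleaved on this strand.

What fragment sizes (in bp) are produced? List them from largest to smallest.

53, 40, 24, 9 bp

The MspI site (CCGG) starts at position 24.
MspI cuts after the first base of each site, so after position 24.
StuI sites (AGGCCT) start at positions 62, 71.
StuI cuts after base 3 of each site, so after positions 64, 73.
Combined cut positions: 24, 64, 73.
Linear molecule, 3 cuts → 4 fragments:
  1–24 → 24 bp
  25–64 → 40 bp
  65–73 → 9 bp
  74–126 → 53 bp
Sorted largest to smallest: 53, 40, 24, 9 bp.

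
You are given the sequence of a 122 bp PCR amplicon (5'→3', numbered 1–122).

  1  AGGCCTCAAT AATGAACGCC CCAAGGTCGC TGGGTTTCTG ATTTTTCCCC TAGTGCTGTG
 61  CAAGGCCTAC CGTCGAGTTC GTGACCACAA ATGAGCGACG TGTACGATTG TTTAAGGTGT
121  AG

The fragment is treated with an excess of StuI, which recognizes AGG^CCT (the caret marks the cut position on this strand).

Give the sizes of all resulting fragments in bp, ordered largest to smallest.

62, 57, 3 bp

StuI sites (AGGCCT) start at positions 1, 63.
StuI cuts after base 3 of each site, so after positions 3, 65.
Linear molecule, 2 cuts → 3 fragments:
  1–3 → 3 bp
  4–65 → 62 bp
  66–122 → 57 bp
Sorted largest to smallest: 62, 57, 3 bp.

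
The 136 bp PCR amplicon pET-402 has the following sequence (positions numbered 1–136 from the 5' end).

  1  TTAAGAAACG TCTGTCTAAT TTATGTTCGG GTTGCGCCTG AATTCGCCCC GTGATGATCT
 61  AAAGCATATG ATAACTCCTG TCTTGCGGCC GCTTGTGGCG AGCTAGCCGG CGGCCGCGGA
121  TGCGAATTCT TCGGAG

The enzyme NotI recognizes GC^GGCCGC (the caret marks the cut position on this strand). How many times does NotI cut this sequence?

GCGGCCGC occurs starting at positions 85, 110.
NotI cuts at 2 sites.

2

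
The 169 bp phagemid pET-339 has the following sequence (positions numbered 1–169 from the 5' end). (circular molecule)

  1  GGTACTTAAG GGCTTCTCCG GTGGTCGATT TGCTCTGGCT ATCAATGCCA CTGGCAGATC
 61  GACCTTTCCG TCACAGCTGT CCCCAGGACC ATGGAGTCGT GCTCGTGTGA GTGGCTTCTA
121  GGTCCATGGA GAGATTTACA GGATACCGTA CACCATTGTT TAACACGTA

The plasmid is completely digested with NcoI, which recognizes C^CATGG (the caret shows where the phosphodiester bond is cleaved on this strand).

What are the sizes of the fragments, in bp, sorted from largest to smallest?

NcoI sites (CCATGG) start at positions 89, 124.
NcoI cuts after the first base of each site, so after positions 89, 124.
Circular molecule, 2 cuts → 2 fragments:
  90–124 → 35 bp
  125–169 then 1–89 → 45 + 89 = 134 bp
Sorted largest to smallest: 134, 35 bp.

134, 35 bp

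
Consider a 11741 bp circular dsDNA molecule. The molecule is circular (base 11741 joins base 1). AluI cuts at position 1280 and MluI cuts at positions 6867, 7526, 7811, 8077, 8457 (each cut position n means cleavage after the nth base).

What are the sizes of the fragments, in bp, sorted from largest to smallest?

5587, 4564, 659, 380, 285, 266 bp

Combined cut positions (sorted): 1280, 6867, 7526, 7811, 8077, 8457.
Circular molecule, 6 cuts → 6 fragments:
  6867 − 1280 = 5587 bp
  7526 − 6867 = 659 bp
  7811 − 7526 = 285 bp
  8077 − 7811 = 266 bp
  8457 − 8077 = 380 bp
  wrap: 11741 − 8457 + 1280 = 4564 bp
Sorted largest to smallest: 5587, 4564, 659, 380, 285, 266 bp.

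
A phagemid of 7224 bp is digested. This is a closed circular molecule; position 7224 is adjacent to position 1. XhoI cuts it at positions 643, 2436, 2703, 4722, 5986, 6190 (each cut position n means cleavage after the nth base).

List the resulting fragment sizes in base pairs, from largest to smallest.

2019, 1793, 1677, 1264, 267, 204 bp

Circular molecule, 6 cuts → 6 fragments:
  2436 − 643 = 1793 bp
  2703 − 2436 = 267 bp
  4722 − 2703 = 2019 bp
  5986 − 4722 = 1264 bp
  6190 − 5986 = 204 bp
  wrap: 7224 − 6190 + 643 = 1677 bp
Sorted largest to smallest: 2019, 1793, 1677, 1264, 267, 204 bp.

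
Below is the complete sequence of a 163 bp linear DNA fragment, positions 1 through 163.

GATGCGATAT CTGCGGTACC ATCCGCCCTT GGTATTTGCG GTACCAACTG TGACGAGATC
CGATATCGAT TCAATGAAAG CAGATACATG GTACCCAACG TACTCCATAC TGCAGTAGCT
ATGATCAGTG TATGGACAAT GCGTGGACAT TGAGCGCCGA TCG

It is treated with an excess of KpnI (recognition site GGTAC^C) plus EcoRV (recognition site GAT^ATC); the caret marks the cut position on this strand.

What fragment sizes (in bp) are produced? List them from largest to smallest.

KpnI sites (GGTACC) start at positions 15, 40, 90.
KpnI cuts after base 5 of each site (before the last base), so after positions 19, 44, 94.
EcoRV sites (GATATC) start at positions 6, 62.
EcoRV cuts after base 3 of each site, so after positions 8, 64.
Combined cut positions: 8, 19, 44, 64, 94.
Linear molecule, 5 cuts → 6 fragments:
  1–8 → 8 bp
  9–19 → 11 bp
  20–44 → 25 bp
  45–64 → 20 bp
  65–94 → 30 bp
  95–163 → 69 bp
Sorted largest to smallest: 69, 30, 25, 20, 11, 8 bp.

69, 30, 25, 20, 11, 8 bp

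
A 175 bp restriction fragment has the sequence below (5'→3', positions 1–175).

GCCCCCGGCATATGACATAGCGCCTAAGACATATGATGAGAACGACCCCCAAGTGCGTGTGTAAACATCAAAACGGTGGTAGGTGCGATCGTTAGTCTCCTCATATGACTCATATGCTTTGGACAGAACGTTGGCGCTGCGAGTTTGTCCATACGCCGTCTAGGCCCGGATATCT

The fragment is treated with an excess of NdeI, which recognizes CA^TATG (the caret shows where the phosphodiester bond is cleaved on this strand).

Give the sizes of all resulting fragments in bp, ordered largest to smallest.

NdeI sites (CATATG) start at positions 9, 30, 102, 111.
NdeI cuts after base 2 of each site, so after positions 10, 31, 103, 112.
Linear molecule, 4 cuts → 5 fragments:
  1–10 → 10 bp
  11–31 → 21 bp
  32–103 → 72 bp
  104–112 → 9 bp
  113–175 → 63 bp
Sorted largest to smallest: 72, 63, 21, 10, 9 bp.

72, 63, 21, 10, 9 bp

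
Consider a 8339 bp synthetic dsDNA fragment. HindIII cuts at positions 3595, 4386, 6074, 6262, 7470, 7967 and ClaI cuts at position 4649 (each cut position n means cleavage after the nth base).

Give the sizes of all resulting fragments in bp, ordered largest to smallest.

3595, 1425, 1208, 791, 497, 372, 263, 188 bp

Combined cut positions (sorted): 3595, 4386, 4649, 6074, 6262, 7470, 7967.
Linear molecule, 7 cuts → 8 fragments:
  3595 − 0 = 3595 bp
  4386 − 3595 = 791 bp
  4649 − 4386 = 263 bp
  6074 − 4649 = 1425 bp
  6262 − 6074 = 188 bp
  7470 − 6262 = 1208 bp
  7967 − 7470 = 497 bp
  8339 − 7967 = 372 bp
Sorted largest to smallest: 3595, 1425, 1208, 791, 497, 372, 263, 188 bp.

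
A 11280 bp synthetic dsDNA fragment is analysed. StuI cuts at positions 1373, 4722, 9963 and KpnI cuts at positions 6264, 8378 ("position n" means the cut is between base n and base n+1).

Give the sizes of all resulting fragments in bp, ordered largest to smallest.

3349, 2114, 1585, 1542, 1373, 1317 bp

Combined cut positions (sorted): 1373, 4722, 6264, 8378, 9963.
Linear molecule, 5 cuts → 6 fragments:
  1373 − 0 = 1373 bp
  4722 − 1373 = 3349 bp
  6264 − 4722 = 1542 bp
  8378 − 6264 = 2114 bp
  9963 − 8378 = 1585 bp
  11280 − 9963 = 1317 bp
Sorted largest to smallest: 3349, 2114, 1585, 1542, 1373, 1317 bp.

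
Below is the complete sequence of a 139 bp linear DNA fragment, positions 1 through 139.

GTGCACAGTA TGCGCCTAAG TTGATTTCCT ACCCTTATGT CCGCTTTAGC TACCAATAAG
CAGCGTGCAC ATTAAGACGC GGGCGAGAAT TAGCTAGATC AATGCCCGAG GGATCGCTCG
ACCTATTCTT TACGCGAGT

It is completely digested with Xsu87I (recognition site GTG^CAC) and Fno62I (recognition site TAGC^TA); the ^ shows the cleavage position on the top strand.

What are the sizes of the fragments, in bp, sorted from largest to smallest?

47, 45, 27, 17, 3 bp

Xsu87I sites (GTGCAC) start at positions 1, 65.
Xsu87I cuts after base 3 of each site, so after positions 3, 67.
Fno62I sites (TAGCTA) start at positions 47, 91.
Fno62I cuts after base 4 of each site, so after positions 50, 94.
Combined cut positions: 3, 50, 67, 94.
Linear molecule, 4 cuts → 5 fragments:
  1–3 → 3 bp
  4–50 → 47 bp
  51–67 → 17 bp
  68–94 → 27 bp
  95–139 → 45 bp
Sorted largest to smallest: 47, 45, 27, 17, 3 bp.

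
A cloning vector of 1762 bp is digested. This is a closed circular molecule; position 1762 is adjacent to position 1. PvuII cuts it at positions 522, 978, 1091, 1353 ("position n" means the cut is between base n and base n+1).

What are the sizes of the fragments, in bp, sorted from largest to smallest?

Circular molecule, 4 cuts → 4 fragments:
  978 − 522 = 456 bp
  1091 − 978 = 113 bp
  1353 − 1091 = 262 bp
  wrap: 1762 − 1353 + 522 = 931 bp
Sorted largest to smallest: 931, 456, 262, 113 bp.

931, 456, 262, 113 bp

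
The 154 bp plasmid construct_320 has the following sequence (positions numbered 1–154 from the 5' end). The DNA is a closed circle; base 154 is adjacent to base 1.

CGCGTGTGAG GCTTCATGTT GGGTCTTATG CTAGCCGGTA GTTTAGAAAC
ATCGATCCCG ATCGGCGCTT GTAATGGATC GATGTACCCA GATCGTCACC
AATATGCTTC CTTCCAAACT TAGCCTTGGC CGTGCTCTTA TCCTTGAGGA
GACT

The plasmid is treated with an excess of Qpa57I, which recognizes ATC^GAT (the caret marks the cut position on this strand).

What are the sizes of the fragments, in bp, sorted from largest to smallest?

Qpa57I sites (ATCGAT) start at positions 51, 78.
Qpa57I cuts after base 3 of each site, so after positions 53, 80.
Circular molecule, 2 cuts → 2 fragments:
  54–80 → 27 bp
  81–154 then 1–53 → 74 + 53 = 127 bp
Sorted largest to smallest: 127, 27 bp.

127, 27 bp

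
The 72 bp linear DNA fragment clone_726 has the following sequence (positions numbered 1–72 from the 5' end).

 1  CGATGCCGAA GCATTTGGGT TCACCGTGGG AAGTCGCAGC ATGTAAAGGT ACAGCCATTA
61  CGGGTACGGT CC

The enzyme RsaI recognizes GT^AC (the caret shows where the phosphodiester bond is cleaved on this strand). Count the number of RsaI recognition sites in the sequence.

GTAC occurs starting at positions 49, 64.
RsaI cuts at 2 sites.

2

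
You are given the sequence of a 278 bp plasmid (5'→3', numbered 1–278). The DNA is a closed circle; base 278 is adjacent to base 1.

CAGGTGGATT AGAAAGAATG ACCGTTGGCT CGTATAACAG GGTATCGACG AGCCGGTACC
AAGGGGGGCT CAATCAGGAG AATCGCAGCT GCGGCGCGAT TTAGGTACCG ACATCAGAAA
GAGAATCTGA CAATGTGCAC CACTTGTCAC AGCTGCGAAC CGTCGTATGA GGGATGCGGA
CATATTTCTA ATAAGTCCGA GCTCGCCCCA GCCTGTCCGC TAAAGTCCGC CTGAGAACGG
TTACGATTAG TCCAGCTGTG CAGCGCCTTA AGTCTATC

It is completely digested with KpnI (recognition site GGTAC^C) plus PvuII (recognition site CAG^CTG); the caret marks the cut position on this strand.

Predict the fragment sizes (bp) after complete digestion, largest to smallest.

KpnI sites (GGTACC) start at positions 55, 104.
KpnI cuts after base 5 of each site (before the last base), so after positions 59, 108.
PvuII sites (CAGCTG) start at positions 86, 150, 253.
PvuII cuts after base 3 of each site, so after positions 88, 152, 255.
Combined cut positions: 59, 88, 108, 152, 255.
Circular molecule, 5 cuts → 5 fragments:
  60–88 → 29 bp
  89–108 → 20 bp
  109–152 → 44 bp
  153–255 → 103 bp
  256–278 then 1–59 → 23 + 59 = 82 bp
Sorted largest to smallest: 103, 82, 44, 29, 20 bp.

103, 82, 44, 29, 20 bp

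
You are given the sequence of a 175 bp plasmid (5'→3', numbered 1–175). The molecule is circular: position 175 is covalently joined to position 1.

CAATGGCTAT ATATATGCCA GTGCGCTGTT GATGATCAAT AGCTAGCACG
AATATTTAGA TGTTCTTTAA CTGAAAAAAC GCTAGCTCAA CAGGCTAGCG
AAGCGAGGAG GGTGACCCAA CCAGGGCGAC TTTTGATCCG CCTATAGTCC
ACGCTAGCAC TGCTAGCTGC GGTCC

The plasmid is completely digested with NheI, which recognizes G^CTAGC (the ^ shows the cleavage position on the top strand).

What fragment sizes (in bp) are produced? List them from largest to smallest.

59, 55, 39, 13, 9 bp

NheI sites (GCTAGC) start at positions 42, 81, 94, 153, 162.
NheI cuts after the first base of each site, so after positions 42, 81, 94, 153, 162.
Circular molecule, 5 cuts → 5 fragments:
  43–81 → 39 bp
  82–94 → 13 bp
  95–153 → 59 bp
  154–162 → 9 bp
  163–175 then 1–42 → 13 + 42 = 55 bp
Sorted largest to smallest: 59, 55, 39, 13, 9 bp.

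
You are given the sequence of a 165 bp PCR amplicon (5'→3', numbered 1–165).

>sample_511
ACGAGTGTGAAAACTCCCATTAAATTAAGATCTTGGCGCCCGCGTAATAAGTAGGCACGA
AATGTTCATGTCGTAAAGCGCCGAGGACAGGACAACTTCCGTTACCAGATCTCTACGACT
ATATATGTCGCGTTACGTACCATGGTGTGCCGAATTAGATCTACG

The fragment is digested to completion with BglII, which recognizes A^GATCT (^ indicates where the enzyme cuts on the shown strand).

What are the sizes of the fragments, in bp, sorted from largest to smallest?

BglII sites (AGATCT) start at positions 28, 107, 157.
BglII cuts after the first base of each site, so after positions 28, 107, 157.
Linear molecule, 3 cuts → 4 fragments:
  1–28 → 28 bp
  29–107 → 79 bp
  108–157 → 50 bp
  158–165 → 8 bp
Sorted largest to smallest: 79, 50, 28, 8 bp.

79, 50, 28, 8 bp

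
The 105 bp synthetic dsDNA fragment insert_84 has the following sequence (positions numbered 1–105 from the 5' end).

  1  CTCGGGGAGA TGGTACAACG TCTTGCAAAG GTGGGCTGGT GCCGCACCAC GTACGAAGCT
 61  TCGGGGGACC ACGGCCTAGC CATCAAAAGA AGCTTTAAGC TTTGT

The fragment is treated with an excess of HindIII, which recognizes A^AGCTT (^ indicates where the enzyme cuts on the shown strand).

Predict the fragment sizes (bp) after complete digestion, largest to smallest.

56, 34, 8, 7 bp

HindIII sites (AAGCTT) start at positions 56, 90, 97.
HindIII cuts after the first base of each site, so after positions 56, 90, 97.
Linear molecule, 3 cuts → 4 fragments:
  1–56 → 56 bp
  57–90 → 34 bp
  91–97 → 7 bp
  98–105 → 8 bp
Sorted largest to smallest: 56, 34, 8, 7 bp.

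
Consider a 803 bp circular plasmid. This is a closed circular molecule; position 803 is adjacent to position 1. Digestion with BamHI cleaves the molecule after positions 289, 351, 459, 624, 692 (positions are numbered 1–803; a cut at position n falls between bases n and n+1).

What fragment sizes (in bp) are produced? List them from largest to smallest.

400, 165, 108, 68, 62 bp

Circular molecule, 5 cuts → 5 fragments:
  351 − 289 = 62 bp
  459 − 351 = 108 bp
  624 − 459 = 165 bp
  692 − 624 = 68 bp
  wrap: 803 − 692 + 289 = 400 bp
Sorted largest to smallest: 400, 165, 108, 68, 62 bp.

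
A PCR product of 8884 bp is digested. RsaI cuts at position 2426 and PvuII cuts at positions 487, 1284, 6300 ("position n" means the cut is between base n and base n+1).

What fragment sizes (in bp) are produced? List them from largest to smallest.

Combined cut positions (sorted): 487, 1284, 2426, 6300.
Linear molecule, 4 cuts → 5 fragments:
  487 − 0 = 487 bp
  1284 − 487 = 797 bp
  2426 − 1284 = 1142 bp
  6300 − 2426 = 3874 bp
  8884 − 6300 = 2584 bp
Sorted largest to smallest: 3874, 2584, 1142, 797, 487 bp.

3874, 2584, 1142, 797, 487 bp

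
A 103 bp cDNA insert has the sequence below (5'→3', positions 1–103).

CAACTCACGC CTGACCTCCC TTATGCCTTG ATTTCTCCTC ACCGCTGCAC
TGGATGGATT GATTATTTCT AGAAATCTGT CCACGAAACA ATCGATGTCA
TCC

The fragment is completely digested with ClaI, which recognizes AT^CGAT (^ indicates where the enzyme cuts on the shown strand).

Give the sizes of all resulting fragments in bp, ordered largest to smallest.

92, 11 bp

The ClaI site (ATCGAT) starts at position 91.
ClaI cuts after base 2 of each site, so after position 92.
Linear molecule, 1 cut → 2 fragments:
  1–92 → 92 bp
  93–103 → 11 bp
Sorted largest to smallest: 92, 11 bp.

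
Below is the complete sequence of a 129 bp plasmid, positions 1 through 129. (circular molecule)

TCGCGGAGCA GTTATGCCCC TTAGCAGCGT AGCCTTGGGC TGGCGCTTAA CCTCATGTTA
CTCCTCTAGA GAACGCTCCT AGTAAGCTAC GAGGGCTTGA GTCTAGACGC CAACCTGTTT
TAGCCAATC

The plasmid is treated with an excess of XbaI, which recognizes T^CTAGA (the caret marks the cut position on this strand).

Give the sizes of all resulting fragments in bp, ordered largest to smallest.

XbaI sites (TCTAGA) start at positions 65, 102.
XbaI cuts after the first base of each site, so after positions 65, 102.
Circular molecule, 2 cuts → 2 fragments:
  66–102 → 37 bp
  103–129 then 1–65 → 27 + 65 = 92 bp
Sorted largest to smallest: 92, 37 bp.

92, 37 bp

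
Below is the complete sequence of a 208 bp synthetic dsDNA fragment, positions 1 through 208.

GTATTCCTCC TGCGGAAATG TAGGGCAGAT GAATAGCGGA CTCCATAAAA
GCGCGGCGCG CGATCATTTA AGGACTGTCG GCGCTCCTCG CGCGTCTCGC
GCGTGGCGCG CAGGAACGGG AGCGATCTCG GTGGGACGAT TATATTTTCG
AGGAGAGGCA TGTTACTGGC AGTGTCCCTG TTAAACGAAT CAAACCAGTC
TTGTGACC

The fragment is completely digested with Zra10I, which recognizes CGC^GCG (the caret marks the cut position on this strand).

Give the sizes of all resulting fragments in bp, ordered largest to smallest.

Zra10I sites (CGCGCG) start at positions 57, 89, 98.
Zra10I cuts after base 3 of each site, so after positions 59, 91, 100.
Linear molecule, 3 cuts → 4 fragments:
  1–59 → 59 bp
  60–91 → 32 bp
  92–100 → 9 bp
  101–208 → 108 bp
Sorted largest to smallest: 108, 59, 32, 9 bp.

108, 59, 32, 9 bp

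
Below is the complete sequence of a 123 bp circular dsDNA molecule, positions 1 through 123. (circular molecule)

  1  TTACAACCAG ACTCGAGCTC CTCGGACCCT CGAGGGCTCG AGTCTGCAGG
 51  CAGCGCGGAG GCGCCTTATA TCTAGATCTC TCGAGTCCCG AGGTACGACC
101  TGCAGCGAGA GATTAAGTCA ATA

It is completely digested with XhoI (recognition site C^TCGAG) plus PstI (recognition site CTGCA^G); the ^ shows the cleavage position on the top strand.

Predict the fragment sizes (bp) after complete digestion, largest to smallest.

XhoI sites (CTCGAG) start at positions 12, 29, 37, 80.
XhoI cuts after the first base of each site, so after positions 12, 29, 37, 80.
PstI sites (CTGCAG) start at positions 44, 100.
PstI cuts after base 5 of each site (before the last base), so after positions 48, 104.
Combined cut positions: 12, 29, 37, 48, 80, 104.
Circular molecule, 6 cuts → 6 fragments:
  13–29 → 17 bp
  30–37 → 8 bp
  38–48 → 11 bp
  49–80 → 32 bp
  81–104 → 24 bp
  105–123 then 1–12 → 19 + 12 = 31 bp
Sorted largest to smallest: 32, 31, 24, 17, 11, 8 bp.

32, 31, 24, 17, 11, 8 bp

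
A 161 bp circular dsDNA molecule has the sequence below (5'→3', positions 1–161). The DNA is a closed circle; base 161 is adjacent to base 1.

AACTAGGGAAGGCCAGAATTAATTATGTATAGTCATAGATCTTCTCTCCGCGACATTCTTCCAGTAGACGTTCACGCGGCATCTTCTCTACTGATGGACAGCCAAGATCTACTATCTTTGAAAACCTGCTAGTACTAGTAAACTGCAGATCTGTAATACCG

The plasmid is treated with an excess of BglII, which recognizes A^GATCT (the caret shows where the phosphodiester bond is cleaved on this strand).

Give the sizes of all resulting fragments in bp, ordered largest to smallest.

68, 51, 42 bp

BglII sites (AGATCT) start at positions 37, 105, 147.
BglII cuts after the first base of each site, so after positions 37, 105, 147.
Circular molecule, 3 cuts → 3 fragments:
  38–105 → 68 bp
  106–147 → 42 bp
  148–161 then 1–37 → 14 + 37 = 51 bp
Sorted largest to smallest: 68, 51, 42 bp.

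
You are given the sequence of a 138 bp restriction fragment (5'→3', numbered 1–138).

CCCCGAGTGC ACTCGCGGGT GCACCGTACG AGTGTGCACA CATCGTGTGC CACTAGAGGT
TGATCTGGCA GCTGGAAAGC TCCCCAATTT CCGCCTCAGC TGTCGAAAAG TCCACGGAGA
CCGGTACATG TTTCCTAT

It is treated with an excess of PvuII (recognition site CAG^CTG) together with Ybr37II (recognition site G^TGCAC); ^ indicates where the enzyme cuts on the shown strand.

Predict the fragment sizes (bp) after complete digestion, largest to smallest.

PvuII sites (CAGCTG) start at positions 69, 97.
PvuII cuts after base 3 of each site, so after positions 71, 99.
Ybr37II sites (GTGCAC) start at positions 7, 19, 34.
Ybr37II cuts after the first base of each site, so after positions 7, 19, 34.
Combined cut positions: 7, 19, 34, 71, 99.
Linear molecule, 5 cuts → 6 fragments:
  1–7 → 7 bp
  8–19 → 12 bp
  20–34 → 15 bp
  35–71 → 37 bp
  72–99 → 28 bp
  100–138 → 39 bp
Sorted largest to smallest: 39, 37, 28, 15, 12, 7 bp.

39, 37, 28, 15, 12, 7 bp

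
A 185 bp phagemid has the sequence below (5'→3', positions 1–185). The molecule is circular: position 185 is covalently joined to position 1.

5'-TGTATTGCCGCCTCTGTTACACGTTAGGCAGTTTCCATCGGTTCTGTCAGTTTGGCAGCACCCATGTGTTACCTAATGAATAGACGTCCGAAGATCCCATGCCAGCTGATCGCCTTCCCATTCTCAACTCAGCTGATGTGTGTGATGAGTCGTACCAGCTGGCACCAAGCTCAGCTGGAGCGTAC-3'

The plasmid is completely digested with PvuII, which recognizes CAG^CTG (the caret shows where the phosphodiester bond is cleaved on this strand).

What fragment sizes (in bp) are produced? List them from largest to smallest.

116, 27, 26, 16 bp

PvuII sites (CAGCTG) start at positions 103, 130, 156, 172.
PvuII cuts after base 3 of each site, so after positions 105, 132, 158, 174.
Circular molecule, 4 cuts → 4 fragments:
  106–132 → 27 bp
  133–158 → 26 bp
  159–174 → 16 bp
  175–185 then 1–105 → 11 + 105 = 116 bp
Sorted largest to smallest: 116, 27, 26, 16 bp.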